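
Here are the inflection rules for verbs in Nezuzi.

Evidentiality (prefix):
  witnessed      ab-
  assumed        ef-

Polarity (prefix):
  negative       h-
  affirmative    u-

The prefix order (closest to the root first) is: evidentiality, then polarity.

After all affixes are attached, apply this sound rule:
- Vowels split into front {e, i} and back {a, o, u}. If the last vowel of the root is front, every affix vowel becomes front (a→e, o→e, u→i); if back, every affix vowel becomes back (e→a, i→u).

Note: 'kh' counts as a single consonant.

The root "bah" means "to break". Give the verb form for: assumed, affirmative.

uafbah

Attach evidentiality assumed ef- → efbah.
Attach polarity affirmative u- → uefbah.
Apply vowel harmony: uefbah → uafbah.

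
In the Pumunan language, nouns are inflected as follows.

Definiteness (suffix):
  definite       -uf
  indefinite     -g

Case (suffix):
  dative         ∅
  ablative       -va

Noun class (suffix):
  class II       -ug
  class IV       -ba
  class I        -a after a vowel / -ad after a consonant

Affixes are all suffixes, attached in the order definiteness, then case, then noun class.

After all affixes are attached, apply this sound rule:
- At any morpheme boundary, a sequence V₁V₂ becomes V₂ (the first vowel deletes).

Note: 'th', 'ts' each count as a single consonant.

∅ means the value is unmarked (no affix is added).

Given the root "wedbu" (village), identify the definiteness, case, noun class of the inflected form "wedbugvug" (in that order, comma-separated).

Segment: wedbu-g-va-ug.
definiteness: -g → indefinite.
case: -va → ablative.
noun class: -ug → class II.

indefinite, ablative, class II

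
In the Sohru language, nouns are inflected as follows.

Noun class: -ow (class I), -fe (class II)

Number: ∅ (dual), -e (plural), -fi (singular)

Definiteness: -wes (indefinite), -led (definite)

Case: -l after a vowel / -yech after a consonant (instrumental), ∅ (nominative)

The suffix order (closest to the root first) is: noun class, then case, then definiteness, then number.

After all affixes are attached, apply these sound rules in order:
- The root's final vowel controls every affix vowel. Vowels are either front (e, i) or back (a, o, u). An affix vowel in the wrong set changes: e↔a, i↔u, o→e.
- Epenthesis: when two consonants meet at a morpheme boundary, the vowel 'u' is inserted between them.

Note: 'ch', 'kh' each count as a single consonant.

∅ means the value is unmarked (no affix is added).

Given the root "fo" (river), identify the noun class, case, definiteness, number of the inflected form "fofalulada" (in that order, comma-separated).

Segment: fo-fe-l-led-e.
noun class: -fe → class II.
case: -l/yech → instrumental.
definiteness: -led → definite.
number: -e → plural.

class II, instrumental, definite, plural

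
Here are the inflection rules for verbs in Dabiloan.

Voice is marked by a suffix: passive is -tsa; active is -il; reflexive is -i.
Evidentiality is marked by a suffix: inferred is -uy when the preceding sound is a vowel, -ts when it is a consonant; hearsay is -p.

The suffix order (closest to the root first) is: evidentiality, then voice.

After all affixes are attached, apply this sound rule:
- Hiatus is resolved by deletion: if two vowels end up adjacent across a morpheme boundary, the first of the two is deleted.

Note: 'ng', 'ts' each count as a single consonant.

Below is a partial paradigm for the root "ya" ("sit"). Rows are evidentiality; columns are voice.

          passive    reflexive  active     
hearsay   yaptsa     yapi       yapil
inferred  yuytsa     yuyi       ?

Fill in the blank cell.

yuyil

Attach evidentiality inferred -uy (after vowel 'a') → yauy.
Attach voice active -il → yauyil.
Apply vowel deletion: yauyil → yuyil.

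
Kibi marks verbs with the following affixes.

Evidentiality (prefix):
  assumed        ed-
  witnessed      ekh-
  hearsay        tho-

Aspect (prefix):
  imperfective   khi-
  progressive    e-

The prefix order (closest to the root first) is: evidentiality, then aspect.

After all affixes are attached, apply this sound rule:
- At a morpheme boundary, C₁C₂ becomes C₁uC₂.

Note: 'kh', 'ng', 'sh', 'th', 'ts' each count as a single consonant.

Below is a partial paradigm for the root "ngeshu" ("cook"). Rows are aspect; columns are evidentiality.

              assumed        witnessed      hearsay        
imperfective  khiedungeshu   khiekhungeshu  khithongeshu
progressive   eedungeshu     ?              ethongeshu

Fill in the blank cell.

Attach evidentiality witnessed ekh- → ekhngeshu.
Attach aspect progressive e- → eekhngeshu.
Apply epenthesis: eekhngeshu → eekhungeshu.

eekhungeshu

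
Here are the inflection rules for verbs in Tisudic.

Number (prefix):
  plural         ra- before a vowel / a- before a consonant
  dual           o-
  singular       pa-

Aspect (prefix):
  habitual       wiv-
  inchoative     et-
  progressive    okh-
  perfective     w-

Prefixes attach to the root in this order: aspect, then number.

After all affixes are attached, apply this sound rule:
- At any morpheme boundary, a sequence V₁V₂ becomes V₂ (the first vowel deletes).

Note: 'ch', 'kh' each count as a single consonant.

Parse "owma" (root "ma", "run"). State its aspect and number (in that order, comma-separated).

Segment: o-w-ma.
aspect: w- → perfective.
number: o- → dual.

perfective, dual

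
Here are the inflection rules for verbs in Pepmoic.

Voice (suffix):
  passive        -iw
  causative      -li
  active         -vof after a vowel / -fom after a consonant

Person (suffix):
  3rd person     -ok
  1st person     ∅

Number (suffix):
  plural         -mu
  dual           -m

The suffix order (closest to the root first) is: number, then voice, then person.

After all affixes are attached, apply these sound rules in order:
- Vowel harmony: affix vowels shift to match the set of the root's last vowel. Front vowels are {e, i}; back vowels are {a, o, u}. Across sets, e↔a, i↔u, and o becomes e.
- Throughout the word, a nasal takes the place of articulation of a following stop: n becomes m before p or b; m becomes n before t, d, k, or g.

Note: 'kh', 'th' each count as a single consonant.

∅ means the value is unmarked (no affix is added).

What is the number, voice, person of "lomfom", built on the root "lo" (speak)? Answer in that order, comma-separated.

Segment: lo-m-fom.
number: -m → dual.
voice: -vof/fom → active.
person: ∅ → 1st person.

dual, active, 1st person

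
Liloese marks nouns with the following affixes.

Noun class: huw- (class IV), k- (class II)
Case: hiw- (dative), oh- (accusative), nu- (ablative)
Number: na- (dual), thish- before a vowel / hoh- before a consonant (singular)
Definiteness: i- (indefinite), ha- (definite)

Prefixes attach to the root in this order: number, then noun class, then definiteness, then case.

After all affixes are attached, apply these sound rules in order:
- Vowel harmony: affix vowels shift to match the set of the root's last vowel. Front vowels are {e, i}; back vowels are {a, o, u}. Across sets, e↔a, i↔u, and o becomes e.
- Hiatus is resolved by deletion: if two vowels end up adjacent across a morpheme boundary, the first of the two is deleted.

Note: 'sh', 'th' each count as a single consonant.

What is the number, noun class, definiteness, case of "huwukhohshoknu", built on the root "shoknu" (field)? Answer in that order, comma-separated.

singular, class II, indefinite, dative

Segment: hiw-i-k-hoh-shoknu.
number: thish/hoh- → singular.
noun class: k- → class II.
definiteness: i- → indefinite.
case: hiw- → dative.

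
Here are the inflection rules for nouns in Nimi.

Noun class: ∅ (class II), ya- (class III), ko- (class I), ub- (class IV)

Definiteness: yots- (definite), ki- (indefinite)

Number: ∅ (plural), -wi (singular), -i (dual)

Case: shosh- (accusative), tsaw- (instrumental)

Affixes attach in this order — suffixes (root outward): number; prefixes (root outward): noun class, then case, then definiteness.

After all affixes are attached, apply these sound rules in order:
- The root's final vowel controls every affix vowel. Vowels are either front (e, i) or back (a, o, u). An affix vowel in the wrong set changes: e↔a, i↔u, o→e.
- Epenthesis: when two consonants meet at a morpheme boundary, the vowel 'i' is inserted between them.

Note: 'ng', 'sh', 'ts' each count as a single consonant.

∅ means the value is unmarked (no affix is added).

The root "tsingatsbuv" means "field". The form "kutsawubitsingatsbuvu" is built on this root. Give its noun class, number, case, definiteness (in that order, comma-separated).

Segment: ki-tsaw-ub-tsingatsbuv-i.
noun class: ub- → class IV.
number: -i → dual.
case: tsaw- → instrumental.
definiteness: ki- → indefinite.

class IV, dual, instrumental, indefinite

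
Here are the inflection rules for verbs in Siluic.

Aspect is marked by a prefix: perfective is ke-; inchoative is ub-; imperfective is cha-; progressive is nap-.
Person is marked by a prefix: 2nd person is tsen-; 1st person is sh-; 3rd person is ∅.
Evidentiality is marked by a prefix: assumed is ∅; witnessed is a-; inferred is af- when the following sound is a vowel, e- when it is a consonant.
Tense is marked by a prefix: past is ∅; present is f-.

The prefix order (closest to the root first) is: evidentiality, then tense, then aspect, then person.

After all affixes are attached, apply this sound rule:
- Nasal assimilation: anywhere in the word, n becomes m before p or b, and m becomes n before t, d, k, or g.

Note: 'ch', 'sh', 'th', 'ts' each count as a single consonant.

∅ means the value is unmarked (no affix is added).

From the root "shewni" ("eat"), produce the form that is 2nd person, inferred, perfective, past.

tsenkeeshewni

Attach evidentiality inferred e- (before consonant 'sh') → eshewni.
tense = past: zero marking, form stays eshewni.
Attach aspect perfective ke- → keeshewni.
Attach person 2nd person tsen- → tsenkeeshewni.
Nasal assimilation: no change.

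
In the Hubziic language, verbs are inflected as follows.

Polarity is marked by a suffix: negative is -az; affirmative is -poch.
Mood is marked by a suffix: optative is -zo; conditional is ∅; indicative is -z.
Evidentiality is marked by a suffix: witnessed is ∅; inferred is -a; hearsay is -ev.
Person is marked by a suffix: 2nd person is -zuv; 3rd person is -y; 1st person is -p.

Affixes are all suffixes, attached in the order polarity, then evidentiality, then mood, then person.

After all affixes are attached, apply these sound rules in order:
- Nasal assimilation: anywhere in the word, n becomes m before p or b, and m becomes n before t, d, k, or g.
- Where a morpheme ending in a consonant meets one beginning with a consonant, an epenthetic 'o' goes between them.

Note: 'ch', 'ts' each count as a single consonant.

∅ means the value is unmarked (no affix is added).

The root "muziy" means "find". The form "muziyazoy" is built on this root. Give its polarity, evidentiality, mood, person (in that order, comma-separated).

negative, witnessed, conditional, 3rd person

Segment: muziy-az-y.
polarity: -az → negative.
evidentiality: ∅ → witnessed.
mood: ∅ → conditional.
person: -y → 3rd person.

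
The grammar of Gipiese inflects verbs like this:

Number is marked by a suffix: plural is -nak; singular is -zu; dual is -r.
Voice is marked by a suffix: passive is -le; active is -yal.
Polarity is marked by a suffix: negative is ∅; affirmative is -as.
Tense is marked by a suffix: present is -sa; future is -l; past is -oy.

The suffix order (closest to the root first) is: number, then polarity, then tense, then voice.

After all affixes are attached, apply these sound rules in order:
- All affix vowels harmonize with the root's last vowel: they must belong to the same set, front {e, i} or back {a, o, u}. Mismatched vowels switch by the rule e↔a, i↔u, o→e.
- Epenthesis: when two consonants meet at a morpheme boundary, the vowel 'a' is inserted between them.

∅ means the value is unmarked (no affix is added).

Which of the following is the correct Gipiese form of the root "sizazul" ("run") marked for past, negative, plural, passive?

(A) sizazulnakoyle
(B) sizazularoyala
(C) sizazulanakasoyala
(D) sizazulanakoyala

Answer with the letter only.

Attach number plural -nak → sizazulnak.
polarity = negative: zero marking, form stays sizazulnak.
Attach tense past -oy → sizazulnakoy.
Attach voice passive -le → sizazulnakoyle.
Apply vowel harmony: sizazulnakoyle → sizazulnakoyla.
Apply epenthesis: sizazulnakoyla → sizazulanakoyala.
So the correct form is sizazulanakoyala, option (D).
(C) sizazulanakasoyala is wrong: it uses affirmative instead of negative for polarity.
(B) sizazularoyala is wrong: it uses dual instead of plural for number.
(A) sizazulnakoyle is wrong: it fails to apply the sound rule(s).

D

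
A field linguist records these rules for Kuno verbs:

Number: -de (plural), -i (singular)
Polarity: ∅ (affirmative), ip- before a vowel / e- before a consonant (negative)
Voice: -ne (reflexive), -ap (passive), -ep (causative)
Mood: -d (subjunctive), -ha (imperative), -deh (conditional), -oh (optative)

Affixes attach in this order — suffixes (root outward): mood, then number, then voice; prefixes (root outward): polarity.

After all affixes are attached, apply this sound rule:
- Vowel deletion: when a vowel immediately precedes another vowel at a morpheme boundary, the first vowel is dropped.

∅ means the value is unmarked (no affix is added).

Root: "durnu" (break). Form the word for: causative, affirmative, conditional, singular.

durnudehep

Attach mood conditional -deh → durnudeh.
Attach number singular -i → durnudehi.
Attach voice causative -ep → durnudehiep.
polarity = affirmative: zero marking, form stays durnudehiep.
Apply vowel deletion: durnudehiep → durnudehep.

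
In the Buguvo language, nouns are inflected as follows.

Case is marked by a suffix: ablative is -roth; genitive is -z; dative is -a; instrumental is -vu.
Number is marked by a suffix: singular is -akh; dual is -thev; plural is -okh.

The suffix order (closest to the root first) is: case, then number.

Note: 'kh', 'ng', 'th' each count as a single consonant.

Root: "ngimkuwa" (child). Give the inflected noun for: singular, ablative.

ngimkuwarothakh

Attach case ablative -roth → ngimkuwaroth.
Attach number singular -akh → ngimkuwarothakh.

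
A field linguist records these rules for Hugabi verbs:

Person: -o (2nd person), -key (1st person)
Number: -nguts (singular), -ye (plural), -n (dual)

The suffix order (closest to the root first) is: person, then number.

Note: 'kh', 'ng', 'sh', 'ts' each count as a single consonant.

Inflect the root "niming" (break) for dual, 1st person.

nimingkeyn

Attach person 1st person -key → nimingkey.
Attach number dual -n → nimingkeyn.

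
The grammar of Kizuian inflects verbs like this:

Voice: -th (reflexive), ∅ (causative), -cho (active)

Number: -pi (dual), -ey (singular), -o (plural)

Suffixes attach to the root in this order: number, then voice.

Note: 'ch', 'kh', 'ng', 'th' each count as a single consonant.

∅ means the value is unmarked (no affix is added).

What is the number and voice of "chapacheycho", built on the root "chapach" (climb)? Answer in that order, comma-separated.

Segment: chapach-ey-cho.
number: -ey → singular.
voice: -cho → active.

singular, active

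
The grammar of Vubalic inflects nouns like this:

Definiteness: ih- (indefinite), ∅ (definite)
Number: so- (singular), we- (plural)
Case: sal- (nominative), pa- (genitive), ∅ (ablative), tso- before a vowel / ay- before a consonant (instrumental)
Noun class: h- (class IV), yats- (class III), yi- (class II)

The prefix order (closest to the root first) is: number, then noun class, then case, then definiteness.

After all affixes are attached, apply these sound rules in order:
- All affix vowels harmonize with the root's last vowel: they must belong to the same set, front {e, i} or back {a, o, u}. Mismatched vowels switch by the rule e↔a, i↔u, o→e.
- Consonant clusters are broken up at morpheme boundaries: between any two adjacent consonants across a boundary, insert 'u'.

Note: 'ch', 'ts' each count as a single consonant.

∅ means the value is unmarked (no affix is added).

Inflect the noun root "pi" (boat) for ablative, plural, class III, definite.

yetsuwepi

Attach number plural we- → wepi.
Attach noun class class III yats- → yatswepi.
case = ablative: zero marking, form stays yatswepi.
definiteness = definite: zero marking, form stays yatswepi.
Apply vowel harmony: yatswepi → yetswepi.
Apply epenthesis: yetswepi → yetsuwepi.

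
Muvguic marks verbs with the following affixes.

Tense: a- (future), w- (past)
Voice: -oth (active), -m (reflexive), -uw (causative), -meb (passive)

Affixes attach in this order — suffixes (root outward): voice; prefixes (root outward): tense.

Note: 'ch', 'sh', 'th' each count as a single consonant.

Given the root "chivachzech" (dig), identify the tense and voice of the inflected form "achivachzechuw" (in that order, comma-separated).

Segment: a-chivachzech-uw.
tense: a- → future.
voice: -uw → causative.

future, causative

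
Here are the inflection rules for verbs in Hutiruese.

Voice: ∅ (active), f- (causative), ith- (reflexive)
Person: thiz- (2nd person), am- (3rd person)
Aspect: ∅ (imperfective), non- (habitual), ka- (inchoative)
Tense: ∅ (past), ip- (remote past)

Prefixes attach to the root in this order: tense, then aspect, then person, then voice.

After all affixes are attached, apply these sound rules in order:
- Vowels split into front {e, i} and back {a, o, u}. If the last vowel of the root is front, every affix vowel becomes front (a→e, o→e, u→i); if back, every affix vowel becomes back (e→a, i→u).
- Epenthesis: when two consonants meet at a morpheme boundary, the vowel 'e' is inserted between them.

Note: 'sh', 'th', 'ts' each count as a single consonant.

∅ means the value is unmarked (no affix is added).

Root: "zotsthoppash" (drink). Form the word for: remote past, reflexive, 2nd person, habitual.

uthethuzenonupezotsthoppash

Attach tense remote past ip- → ipzotsthoppash.
Attach aspect habitual non- → nonipzotsthoppash.
Attach person 2nd person thiz- → thiznonipzotsthoppash.
Attach voice reflexive ith- → iththiznonipzotsthoppash.
Apply vowel harmony: iththiznonipzotsthoppash → uththuznonupzotsthoppash.
Apply epenthesis: uththuznonupzotsthoppash → uthethuzenonupezotsthoppash.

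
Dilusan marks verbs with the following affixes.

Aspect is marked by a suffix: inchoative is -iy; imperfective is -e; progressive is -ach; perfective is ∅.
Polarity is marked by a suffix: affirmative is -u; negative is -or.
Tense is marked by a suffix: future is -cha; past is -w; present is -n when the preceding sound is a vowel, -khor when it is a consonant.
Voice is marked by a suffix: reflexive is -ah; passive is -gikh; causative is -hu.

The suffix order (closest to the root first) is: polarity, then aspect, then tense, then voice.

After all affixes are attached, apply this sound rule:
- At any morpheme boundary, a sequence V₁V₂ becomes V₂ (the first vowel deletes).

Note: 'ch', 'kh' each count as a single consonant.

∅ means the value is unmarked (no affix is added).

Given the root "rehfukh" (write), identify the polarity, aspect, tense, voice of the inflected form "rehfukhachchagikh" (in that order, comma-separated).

Segment: rehfukh-u-ach-cha-gikh.
polarity: -u → affirmative.
aspect: -ach → progressive.
tense: -cha → future.
voice: -gikh → passive.

affirmative, progressive, future, passive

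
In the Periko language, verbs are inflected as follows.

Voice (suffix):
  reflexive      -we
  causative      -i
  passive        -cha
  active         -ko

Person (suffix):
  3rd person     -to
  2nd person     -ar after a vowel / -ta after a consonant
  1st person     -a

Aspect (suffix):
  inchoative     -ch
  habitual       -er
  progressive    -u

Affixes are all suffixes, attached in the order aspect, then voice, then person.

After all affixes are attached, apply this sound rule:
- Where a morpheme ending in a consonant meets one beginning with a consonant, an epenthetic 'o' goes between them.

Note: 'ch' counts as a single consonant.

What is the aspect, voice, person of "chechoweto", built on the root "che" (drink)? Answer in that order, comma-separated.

Segment: che-ch-we-to.
aspect: -ch → inchoative.
voice: -we → reflexive.
person: -to → 3rd person.

inchoative, reflexive, 3rd person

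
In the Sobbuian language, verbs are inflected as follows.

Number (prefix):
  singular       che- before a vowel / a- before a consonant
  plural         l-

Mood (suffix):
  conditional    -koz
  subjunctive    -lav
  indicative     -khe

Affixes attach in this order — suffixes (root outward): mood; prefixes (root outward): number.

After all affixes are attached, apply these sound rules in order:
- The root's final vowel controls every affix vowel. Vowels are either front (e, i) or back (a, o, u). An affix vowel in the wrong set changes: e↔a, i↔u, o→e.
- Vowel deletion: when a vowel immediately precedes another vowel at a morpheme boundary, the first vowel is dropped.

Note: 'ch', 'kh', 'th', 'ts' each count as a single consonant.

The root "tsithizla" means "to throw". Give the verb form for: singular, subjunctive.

Attach number singular a- (before consonant 'ts') → atsithizla.
Attach mood subjunctive -lav → atsithizlalav.
Vowel harmony: no change.
Vowel deletion: no change.

atsithizlalav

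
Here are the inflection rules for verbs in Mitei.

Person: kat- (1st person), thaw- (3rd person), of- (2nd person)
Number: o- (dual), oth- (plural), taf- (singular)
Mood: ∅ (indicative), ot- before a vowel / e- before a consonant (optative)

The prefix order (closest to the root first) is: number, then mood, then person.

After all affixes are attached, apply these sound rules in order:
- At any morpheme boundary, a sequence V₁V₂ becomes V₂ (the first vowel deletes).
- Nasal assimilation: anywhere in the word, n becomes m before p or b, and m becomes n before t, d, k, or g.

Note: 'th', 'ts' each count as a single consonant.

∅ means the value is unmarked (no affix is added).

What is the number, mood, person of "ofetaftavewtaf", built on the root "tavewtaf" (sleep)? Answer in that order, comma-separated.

singular, optative, 2nd person

Segment: of-e-taf-tavewtaf.
number: taf- → singular.
mood: ot/e- → optative.
person: of- → 2nd person.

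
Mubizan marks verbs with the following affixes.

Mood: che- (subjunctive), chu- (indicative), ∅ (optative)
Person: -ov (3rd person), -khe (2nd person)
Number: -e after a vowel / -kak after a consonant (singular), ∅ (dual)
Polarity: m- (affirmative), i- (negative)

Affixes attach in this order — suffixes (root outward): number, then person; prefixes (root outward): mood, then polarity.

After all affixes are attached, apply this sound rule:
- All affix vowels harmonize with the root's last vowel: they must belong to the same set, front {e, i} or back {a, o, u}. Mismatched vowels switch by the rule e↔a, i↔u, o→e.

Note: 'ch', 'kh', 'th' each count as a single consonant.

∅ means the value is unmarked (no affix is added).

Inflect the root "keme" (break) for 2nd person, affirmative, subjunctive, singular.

Attach number singular -e (after vowel 'e') → kemee.
Attach person 2nd person -khe → kemeekhe.
Attach mood subjunctive che- → chekemeekhe.
Attach polarity affirmative m- → mchekemeekhe.
Vowel harmony: no change.

mchekemeekhe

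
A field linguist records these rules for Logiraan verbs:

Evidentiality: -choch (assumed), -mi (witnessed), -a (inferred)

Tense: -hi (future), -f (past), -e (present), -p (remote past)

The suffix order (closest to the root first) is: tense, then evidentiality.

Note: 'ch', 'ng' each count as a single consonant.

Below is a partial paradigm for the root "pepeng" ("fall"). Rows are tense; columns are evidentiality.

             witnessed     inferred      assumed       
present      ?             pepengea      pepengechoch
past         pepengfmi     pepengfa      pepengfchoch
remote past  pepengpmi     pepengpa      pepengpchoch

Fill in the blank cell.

Attach tense present -e → pepenge.
Attach evidentiality witnessed -mi → pepengemi.

pepengemi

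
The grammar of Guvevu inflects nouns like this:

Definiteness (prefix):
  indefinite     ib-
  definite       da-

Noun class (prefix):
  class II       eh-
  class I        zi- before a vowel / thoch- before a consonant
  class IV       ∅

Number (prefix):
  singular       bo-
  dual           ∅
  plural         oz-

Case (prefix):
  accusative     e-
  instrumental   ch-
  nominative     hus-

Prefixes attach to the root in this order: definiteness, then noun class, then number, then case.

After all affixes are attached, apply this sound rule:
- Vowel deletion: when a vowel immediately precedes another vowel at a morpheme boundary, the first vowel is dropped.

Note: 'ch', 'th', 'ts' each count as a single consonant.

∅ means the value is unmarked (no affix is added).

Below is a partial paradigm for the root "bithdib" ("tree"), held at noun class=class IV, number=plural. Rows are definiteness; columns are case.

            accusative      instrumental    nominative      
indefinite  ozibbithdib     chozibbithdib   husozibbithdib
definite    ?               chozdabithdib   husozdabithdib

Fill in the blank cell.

ozdabithdib

Attach definiteness definite da- → dabithdib.
noun class = class IV: zero marking, form stays dabithdib.
Attach number plural oz- → ozdabithdib.
Attach case accusative e- → eozdabithdib.
Apply vowel deletion: eozdabithdib → ozdabithdib.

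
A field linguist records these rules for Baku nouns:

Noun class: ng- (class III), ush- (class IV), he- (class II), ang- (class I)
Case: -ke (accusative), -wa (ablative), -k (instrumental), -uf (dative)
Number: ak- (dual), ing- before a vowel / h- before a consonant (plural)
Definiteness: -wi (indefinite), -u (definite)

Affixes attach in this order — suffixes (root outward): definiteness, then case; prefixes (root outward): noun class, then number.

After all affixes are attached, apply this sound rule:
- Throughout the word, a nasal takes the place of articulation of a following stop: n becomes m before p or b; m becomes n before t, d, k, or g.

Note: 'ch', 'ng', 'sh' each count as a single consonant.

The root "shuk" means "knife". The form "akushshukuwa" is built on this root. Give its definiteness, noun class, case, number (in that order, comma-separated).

Segment: ak-ush-shuk-u-wa.
definiteness: -u → definite.
noun class: ush- → class IV.
case: -wa → ablative.
number: ak- → dual.

definite, class IV, ablative, dual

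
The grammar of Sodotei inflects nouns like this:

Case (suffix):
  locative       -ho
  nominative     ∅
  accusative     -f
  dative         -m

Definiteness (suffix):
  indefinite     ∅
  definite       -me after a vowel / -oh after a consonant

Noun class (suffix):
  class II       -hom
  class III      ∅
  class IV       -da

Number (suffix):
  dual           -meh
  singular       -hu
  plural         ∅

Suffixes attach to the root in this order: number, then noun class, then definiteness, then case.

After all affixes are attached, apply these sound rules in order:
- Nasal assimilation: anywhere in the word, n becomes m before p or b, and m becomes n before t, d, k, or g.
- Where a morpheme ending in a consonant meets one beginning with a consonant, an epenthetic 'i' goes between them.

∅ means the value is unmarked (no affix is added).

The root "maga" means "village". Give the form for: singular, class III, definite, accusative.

Attach number singular -hu → magahu.
noun class = class III: zero marking, form stays magahu.
Attach definiteness definite -me (after vowel 'u') → magahume.
Attach case accusative -f → magahumef.
Nasal assimilation: no change.
Epenthesis: no change.

magahumef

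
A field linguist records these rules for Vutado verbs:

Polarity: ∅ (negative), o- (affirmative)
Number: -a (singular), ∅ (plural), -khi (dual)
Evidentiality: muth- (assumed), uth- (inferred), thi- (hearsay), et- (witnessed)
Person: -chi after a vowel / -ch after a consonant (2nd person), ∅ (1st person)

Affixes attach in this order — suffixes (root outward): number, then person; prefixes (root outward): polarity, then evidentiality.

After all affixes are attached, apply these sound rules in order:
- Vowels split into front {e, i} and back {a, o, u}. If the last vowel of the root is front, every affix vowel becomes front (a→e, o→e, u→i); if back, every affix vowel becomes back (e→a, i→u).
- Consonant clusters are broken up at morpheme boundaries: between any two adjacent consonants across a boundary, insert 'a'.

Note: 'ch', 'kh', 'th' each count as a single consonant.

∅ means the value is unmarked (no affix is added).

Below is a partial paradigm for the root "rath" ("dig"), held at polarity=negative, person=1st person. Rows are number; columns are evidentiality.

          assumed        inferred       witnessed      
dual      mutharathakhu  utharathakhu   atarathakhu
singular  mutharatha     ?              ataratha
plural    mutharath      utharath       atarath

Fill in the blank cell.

polarity = negative: zero marking, form stays rath.
Attach evidentiality inferred uth- → uthrath.
Attach number singular -a → uthratha.
person = 1st person: zero marking, form stays uthratha.
Vowel harmony: no change.
Apply epenthesis: uthratha → utharatha.

utharatha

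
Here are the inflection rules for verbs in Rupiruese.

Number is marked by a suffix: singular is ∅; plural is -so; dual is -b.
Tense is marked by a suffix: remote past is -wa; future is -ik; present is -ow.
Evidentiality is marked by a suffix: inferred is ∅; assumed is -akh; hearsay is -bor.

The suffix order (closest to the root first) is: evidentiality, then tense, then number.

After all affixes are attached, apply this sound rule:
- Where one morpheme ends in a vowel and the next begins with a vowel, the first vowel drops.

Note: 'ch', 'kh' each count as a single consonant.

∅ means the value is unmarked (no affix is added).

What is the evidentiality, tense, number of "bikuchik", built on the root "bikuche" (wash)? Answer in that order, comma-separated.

inferred, future, singular

Segment: bikuche-ik.
evidentiality: ∅ → inferred.
tense: -ik → future.
number: ∅ → singular.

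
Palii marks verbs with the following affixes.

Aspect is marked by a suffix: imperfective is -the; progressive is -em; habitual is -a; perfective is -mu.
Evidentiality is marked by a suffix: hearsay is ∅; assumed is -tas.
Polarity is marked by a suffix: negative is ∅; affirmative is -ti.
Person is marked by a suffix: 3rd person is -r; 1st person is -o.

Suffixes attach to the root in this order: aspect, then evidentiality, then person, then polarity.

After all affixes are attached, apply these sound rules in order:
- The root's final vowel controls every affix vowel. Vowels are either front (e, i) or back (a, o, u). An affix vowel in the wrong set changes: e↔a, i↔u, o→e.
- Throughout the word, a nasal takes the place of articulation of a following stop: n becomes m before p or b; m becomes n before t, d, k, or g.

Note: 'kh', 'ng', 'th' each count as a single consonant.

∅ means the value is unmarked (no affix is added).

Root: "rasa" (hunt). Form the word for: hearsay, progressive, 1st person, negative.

rasaamo

Attach aspect progressive -em → rasaem.
evidentiality = hearsay: zero marking, form stays rasaem.
Attach person 1st person -o → rasaemo.
polarity = negative: zero marking, form stays rasaemo.
Apply vowel harmony: rasaemo → rasaamo.
Nasal assimilation: no change.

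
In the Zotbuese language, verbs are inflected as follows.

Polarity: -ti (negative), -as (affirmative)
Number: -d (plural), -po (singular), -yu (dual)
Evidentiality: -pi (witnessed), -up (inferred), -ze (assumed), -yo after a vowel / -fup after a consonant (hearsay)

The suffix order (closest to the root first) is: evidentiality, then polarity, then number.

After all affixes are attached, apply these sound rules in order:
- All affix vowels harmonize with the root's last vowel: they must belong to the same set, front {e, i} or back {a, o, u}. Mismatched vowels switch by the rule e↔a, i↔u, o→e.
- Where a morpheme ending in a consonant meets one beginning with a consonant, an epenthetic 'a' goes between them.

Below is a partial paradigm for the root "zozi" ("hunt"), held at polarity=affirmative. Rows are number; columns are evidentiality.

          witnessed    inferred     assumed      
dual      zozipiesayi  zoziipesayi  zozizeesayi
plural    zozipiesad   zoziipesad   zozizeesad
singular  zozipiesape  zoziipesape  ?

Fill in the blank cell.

zozizeesape

Attach evidentiality assumed -ze → zozize.
Attach polarity affirmative -as → zozizeas.
Attach number singular -po → zozizeaspo.
Apply vowel harmony: zozizeaspo → zozizeespe.
Apply epenthesis: zozizeespe → zozizeesape.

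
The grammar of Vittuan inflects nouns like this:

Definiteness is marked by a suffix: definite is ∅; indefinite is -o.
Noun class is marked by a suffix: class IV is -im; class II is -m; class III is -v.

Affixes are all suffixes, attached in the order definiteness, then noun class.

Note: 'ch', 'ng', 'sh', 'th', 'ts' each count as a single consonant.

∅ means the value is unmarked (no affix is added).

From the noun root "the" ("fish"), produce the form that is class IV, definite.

definiteness = definite: zero marking, form stays the.
Attach noun class class IV -im → theim.

theim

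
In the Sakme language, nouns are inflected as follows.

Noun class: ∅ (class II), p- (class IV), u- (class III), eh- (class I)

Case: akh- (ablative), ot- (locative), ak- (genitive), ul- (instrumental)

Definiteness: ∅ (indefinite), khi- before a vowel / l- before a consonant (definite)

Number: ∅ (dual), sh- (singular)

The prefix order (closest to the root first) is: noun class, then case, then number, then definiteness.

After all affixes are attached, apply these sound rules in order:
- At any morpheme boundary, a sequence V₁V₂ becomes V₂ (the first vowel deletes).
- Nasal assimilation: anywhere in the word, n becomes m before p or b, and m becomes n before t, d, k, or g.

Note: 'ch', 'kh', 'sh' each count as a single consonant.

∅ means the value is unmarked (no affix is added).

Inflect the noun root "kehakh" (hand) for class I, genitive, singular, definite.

lshakehkehakh

Attach noun class class I eh- → ehkehakh.
Attach case genitive ak- → akehkehakh.
Attach number singular sh- → shakehkehakh.
Attach definiteness definite l- (before consonant 'sh') → lshakehkehakh.
Vowel deletion: no change.
Nasal assimilation: no change.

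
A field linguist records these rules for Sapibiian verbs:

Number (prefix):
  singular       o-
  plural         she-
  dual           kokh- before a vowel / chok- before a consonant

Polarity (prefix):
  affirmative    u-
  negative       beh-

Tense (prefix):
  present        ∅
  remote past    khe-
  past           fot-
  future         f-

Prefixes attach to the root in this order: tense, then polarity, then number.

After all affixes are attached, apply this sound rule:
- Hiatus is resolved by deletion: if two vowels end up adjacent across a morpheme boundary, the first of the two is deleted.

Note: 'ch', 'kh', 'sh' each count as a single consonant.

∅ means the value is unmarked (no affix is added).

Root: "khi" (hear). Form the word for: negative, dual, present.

tense = present: zero marking, form stays khi.
Attach polarity negative beh- → behkhi.
Attach number dual chok- (before consonant 'b') → chokbehkhi.
Vowel deletion: no change.

chokbehkhi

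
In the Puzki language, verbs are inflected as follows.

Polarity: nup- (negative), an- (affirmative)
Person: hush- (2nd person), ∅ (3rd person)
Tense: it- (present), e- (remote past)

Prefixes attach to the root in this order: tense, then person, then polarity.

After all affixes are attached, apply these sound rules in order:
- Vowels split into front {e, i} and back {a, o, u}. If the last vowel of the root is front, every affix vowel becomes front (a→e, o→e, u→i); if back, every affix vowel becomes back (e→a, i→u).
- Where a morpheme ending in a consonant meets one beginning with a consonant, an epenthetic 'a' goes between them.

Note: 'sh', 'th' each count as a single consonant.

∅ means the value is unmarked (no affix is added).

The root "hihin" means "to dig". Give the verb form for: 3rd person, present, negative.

nipitahihin

Attach tense present it- → ithihin.
person = 3rd person: zero marking, form stays ithihin.
Attach polarity negative nup- → nupithihin.
Apply vowel harmony: nupithihin → nipithihin.
Apply epenthesis: nipithihin → nipitahihin.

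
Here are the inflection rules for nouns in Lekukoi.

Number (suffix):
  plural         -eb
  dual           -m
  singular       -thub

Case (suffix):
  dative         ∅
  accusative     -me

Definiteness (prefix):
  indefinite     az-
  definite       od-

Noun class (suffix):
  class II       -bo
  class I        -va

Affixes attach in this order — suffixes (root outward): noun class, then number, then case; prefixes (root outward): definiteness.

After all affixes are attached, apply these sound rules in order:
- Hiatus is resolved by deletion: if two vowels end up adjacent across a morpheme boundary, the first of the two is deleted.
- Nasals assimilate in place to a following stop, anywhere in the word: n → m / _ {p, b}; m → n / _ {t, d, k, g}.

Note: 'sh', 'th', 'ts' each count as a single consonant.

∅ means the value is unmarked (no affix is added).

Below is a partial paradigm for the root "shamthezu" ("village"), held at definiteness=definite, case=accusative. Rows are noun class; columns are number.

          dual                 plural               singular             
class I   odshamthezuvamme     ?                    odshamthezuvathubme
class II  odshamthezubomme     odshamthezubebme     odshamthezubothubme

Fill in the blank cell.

Attach noun class class I -va → shamthezuva.
Attach definiteness definite od- → odshamthezuva.
Attach number plural -eb → odshamthezuvaeb.
Attach case accusative -me → odshamthezuvaebme.
Apply vowel deletion: odshamthezuvaebme → odshamthezuvebme.
Nasal assimilation: no change.

odshamthezuvebme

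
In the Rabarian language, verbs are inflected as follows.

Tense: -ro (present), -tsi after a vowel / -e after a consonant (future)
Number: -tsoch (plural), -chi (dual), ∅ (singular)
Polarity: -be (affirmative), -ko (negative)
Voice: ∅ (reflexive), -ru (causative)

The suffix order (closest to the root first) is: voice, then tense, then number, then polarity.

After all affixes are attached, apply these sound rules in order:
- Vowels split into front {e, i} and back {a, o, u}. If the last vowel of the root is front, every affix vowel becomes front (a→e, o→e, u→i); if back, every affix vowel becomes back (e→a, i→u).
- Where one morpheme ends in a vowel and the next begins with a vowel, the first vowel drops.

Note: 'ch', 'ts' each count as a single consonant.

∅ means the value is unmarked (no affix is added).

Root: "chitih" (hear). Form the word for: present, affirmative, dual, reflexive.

chitihrechibe

voice = reflexive: zero marking, form stays chitih.
Attach tense present -ro → chitihro.
Attach number dual -chi → chitihrochi.
Attach polarity affirmative -be → chitihrochibe.
Apply vowel harmony: chitihrochibe → chitihrechibe.
Vowel deletion: no change.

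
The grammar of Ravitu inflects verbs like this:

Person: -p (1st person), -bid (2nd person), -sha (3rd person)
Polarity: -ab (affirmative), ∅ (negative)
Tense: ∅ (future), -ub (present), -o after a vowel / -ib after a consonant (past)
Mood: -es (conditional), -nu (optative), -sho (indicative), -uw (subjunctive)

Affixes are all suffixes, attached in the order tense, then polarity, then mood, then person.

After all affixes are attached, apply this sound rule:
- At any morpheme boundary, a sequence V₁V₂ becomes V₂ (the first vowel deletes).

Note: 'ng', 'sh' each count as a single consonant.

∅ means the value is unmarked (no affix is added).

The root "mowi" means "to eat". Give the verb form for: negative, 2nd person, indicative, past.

mowoshobid

Attach tense past -o (after vowel 'i') → mowio.
polarity = negative: zero marking, form stays mowio.
Attach mood indicative -sho → mowiosho.
Attach person 2nd person -bid → mowioshobid.
Apply vowel deletion: mowioshobid → mowoshobid.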